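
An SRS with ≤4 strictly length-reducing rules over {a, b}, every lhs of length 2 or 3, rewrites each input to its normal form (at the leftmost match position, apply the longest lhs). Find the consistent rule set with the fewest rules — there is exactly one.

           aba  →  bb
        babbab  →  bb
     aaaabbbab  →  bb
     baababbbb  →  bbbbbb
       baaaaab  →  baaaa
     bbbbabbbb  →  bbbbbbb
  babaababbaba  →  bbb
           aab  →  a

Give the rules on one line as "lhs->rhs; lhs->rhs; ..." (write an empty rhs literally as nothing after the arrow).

ab->; aba->bb; bba->b

  | aba => bb
  | babbab => bbab => bb
  | aaaabbbab => aaabbab => aabab => abbb => bb
  | baababbbb => babbbbbb => bbbbbb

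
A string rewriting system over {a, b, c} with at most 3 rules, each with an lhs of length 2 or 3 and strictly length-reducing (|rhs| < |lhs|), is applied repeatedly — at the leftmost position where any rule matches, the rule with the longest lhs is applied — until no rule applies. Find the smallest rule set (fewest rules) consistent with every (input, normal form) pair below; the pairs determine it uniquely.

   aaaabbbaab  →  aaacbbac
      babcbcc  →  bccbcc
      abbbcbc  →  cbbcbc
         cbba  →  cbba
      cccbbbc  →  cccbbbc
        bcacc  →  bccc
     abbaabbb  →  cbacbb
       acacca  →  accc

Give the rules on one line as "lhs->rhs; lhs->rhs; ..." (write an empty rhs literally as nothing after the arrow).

ab->c; ca->c

  | aaaabbbaab => aaacbbaab => aaacbbac
  | babcbcc => bccbcc
  | abbbcbc => cbbcbc
  | cbba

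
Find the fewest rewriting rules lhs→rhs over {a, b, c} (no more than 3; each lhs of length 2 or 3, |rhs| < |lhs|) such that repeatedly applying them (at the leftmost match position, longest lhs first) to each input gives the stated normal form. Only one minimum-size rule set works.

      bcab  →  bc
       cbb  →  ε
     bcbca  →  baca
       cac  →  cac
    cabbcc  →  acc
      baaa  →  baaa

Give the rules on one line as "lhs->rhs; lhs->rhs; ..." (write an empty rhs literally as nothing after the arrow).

  | bcab => bc
  | cbb => ab => ε
  | bcbca => baca
  | cac

ab->; cb->a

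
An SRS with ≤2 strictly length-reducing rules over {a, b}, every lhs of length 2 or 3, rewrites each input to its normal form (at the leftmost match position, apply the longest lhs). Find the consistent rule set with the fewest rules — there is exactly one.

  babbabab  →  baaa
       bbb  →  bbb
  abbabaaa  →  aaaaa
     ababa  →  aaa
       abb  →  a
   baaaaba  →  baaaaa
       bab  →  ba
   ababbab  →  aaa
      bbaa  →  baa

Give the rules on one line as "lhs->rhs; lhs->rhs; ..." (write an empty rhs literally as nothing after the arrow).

  | babbabab => bababab => baabab => baaab => baaa
  | bbb
  | abbabaaa => ababaaa => aabaaa => aaaaa
  | ababa => aaba => aaa

ab->a; bba->ba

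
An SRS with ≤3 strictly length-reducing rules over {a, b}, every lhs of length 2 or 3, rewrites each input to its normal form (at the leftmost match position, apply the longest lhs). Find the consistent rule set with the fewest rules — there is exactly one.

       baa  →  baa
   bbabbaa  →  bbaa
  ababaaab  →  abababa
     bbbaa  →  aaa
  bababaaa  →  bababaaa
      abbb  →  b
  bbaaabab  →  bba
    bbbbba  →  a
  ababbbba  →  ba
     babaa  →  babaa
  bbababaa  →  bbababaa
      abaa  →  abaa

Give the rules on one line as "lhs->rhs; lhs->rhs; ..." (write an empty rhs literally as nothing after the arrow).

aab->ba; abb->; bbb->a

  | baa
  | bbabbaa => bbaa
  | ababaaab => abababa
  | bbbaa => aaa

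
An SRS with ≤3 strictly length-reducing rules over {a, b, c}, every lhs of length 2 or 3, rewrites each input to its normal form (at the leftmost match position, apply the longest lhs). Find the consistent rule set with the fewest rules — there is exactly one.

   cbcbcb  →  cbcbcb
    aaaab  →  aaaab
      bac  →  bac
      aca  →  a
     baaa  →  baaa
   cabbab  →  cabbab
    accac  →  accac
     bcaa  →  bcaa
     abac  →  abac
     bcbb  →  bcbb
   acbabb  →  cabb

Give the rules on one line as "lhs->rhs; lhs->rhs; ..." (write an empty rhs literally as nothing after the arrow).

  | cbcbcb
  | aaaab
  | bac
  | aca => a

aca->a; acb->c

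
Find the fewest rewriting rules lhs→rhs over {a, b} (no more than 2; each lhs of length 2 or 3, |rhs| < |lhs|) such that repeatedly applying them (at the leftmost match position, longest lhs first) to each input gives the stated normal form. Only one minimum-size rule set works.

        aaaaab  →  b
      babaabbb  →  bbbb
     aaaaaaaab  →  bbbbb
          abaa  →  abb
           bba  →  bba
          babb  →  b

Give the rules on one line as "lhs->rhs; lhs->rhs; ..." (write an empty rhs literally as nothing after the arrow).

aa->b; bab->

  | aaaaab => baaab => bbab => b
  | babaabbb => aabbb => bbbb
  | aaaaaaaab => baaaaaab => bbaaaab => bbbaab => bbbbb
  | abaa => abb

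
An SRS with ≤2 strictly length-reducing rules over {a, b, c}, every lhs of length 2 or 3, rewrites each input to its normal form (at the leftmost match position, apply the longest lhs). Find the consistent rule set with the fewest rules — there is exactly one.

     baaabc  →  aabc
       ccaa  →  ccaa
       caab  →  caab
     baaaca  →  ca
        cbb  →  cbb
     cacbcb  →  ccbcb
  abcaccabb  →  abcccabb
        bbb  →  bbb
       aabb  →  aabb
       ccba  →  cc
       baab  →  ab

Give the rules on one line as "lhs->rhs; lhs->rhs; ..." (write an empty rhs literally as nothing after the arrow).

  | baaabc => aabc
  | ccaa
  | caab
  | baaaca => aaca => aca => ca

ac->c; ba->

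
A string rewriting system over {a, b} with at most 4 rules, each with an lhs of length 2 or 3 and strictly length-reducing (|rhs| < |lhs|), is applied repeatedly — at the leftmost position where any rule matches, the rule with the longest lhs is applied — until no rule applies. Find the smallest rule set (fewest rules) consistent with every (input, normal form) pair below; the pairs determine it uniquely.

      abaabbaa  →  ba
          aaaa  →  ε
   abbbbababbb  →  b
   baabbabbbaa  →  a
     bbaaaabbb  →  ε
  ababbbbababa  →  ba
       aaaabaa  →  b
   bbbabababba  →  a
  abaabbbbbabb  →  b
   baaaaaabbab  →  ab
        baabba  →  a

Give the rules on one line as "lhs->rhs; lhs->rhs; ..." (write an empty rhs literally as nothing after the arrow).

aa->b; aab->aa; bab->b; bb->

  | abaabbaa => abaabaa => abaaaa => abbaa => aaa => ba
  | aaaa => baa => bb => ε
  | abbbbababbb => abbababbb => aababbb => aaabbb => babbb => bbb => b
  | baabbabbbaa => baababbbaa => baaabbbaa => bbabbbaa => abbbaa => abaa => abb => a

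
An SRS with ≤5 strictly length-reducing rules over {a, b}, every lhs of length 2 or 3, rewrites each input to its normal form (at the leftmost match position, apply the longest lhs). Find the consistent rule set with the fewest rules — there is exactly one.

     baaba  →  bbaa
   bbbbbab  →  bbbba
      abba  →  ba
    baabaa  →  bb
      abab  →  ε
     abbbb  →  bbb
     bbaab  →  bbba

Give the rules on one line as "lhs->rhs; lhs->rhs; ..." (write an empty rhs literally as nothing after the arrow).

  | baaba => bbaa
  | bbbbbab => bbbba
  | abba => ba
  | baabaa => bbaaa => bb

aaa->; aab->ba; ab->; bab->a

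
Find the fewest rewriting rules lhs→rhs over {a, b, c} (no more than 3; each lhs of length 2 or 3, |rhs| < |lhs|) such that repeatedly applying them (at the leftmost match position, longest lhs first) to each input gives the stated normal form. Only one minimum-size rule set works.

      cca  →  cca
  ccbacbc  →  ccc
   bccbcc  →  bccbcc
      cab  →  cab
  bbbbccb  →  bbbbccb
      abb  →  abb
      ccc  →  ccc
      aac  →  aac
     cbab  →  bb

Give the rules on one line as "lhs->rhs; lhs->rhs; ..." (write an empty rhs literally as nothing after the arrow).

bcb->c; cba->b

  | cca
  | ccbacbc => cbcbc => ccc
  | bccbcc
  | cab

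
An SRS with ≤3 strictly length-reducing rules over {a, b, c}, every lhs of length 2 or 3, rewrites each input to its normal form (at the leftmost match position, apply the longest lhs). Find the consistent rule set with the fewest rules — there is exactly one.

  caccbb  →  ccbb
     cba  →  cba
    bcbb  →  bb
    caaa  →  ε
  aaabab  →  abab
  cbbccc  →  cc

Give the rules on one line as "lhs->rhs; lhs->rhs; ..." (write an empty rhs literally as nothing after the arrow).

aa->; bc->; ca->

  | caccbb => ccbb
  | cba
  | bcbb => bb
  | caaa => aa => ε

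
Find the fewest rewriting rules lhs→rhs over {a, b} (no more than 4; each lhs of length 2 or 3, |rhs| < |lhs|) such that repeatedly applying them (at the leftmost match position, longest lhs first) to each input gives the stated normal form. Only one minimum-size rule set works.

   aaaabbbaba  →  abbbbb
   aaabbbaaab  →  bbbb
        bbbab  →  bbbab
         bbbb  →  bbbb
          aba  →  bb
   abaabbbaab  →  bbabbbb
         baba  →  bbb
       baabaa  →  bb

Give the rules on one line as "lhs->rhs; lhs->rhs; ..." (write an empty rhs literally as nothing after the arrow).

  | aaaabbbaba => abbbaba => abbbbb
  | aaabbbaaab => bbbaaab => bbbb
  | bbbab
  | bbbb

aa->; aaa->; aba->bb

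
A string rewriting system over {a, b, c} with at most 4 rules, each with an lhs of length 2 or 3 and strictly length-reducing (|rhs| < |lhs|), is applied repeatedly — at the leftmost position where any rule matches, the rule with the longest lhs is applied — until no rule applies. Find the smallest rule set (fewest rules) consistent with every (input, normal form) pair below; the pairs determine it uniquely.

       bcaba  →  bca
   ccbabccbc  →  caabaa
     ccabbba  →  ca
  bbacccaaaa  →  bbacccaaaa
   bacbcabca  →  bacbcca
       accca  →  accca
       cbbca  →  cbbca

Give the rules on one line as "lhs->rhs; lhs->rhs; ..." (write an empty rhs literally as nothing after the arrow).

  | bcaba => bca
  | ccbabccbc => caabccbc => caabcac => caabaa
  | ccabbba => ccbba => caba => ca
  | bbacccaaaa

cab->c; cac->aa; ccb->ca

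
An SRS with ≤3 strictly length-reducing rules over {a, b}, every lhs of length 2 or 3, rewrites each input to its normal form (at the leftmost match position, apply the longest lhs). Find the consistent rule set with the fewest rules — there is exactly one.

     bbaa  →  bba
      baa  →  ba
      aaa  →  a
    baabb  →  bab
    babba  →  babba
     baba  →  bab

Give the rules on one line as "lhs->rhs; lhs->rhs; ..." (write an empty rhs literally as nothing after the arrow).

  | bbaa => bba
  | baa => ba
  | aaa => aa => a
  | baabb => bab

aa->a; aab->a; aba->ab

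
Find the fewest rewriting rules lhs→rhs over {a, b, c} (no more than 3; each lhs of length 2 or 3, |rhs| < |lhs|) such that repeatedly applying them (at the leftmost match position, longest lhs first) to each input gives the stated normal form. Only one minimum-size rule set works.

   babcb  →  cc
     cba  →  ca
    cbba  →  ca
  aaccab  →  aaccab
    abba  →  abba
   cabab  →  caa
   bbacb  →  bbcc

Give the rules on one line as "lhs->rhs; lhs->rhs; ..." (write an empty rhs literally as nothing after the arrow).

acb->cc; bab->a; cb->c

  | babcb => acb => cc
  | cba => ca
  | cbba => cba => ca
  | aaccab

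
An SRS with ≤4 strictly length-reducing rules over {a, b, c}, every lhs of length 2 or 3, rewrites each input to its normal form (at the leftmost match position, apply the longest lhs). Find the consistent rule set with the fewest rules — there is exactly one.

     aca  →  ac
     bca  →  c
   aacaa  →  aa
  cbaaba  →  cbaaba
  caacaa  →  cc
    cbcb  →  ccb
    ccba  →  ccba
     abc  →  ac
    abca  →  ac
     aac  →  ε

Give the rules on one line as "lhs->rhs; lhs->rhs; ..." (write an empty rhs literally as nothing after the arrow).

aac->; bc->c; ca->c

  | aca => ac
  | bca => ca => c
  | aacaa => aa
  | cbaaba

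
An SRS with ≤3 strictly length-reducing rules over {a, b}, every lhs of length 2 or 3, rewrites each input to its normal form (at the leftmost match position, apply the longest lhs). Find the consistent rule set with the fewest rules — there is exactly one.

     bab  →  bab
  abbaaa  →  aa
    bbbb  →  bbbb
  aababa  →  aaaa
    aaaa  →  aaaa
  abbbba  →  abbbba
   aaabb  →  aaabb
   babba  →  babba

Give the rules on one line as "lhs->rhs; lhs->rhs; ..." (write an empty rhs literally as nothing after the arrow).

aba->aa; baa->

  | bab
  | abbaaa => aba => aa
  | bbbb
  | aababa => aaaba => aaaa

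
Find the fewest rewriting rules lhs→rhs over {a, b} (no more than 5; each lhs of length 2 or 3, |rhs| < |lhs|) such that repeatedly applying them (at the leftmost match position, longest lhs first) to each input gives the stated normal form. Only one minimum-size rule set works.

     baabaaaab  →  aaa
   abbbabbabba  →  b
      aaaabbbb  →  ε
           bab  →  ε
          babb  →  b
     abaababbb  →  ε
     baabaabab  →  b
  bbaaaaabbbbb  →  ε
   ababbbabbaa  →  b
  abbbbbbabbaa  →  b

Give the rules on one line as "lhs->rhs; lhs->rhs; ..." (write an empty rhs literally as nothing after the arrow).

ab->; aba->b; ba->b; bb->

  | baabaaaab => babaaaab => bbaaaab => aaaab => aaa
  | abbbabbabba => bbabbabba => abbabba => babba => bbba => ba => b
  | aaaabbbb => aaabbb => aabb => ab => ε
  | bab => bb => ε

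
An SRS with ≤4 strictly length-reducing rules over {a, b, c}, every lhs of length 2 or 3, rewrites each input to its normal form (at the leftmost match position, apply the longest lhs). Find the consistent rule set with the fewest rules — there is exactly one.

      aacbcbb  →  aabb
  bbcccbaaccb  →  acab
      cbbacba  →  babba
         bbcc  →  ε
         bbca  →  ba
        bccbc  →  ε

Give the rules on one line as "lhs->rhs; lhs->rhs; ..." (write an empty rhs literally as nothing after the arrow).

bac->ab; bc->; cb->b; cba->ac

  | aacbcbb => aabcbb => aabb
  | bbcccbaaccb => bccbaaccb => cbaaccb => acaccb => acacb => acab
  | cbbacba => bbacba => babba
  | bbcc => bc => ε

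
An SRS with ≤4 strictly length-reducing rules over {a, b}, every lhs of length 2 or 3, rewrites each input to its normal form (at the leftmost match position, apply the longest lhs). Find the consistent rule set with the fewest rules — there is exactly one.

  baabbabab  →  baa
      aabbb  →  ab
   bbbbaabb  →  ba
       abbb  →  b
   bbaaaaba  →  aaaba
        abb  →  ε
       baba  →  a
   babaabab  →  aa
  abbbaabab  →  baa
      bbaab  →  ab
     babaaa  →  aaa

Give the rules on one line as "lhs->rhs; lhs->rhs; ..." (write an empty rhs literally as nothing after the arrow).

abb->; bab->; bba->; bbb->

  | baabbabab => baabab => baa
  | aabbb => ab
  | bbbbaabb => baabb => ba
  | abbb => b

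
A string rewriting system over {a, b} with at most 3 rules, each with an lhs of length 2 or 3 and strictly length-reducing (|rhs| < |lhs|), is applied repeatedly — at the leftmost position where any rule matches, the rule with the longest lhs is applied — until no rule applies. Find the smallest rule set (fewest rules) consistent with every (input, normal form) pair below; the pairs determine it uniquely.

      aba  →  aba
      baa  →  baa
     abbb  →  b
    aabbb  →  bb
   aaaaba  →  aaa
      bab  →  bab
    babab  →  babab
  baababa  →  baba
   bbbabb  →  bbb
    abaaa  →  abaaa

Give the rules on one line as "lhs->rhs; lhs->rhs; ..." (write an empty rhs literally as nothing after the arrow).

aab->; abb->

  | aba
  | baa
  | abbb => b
  | aabbb => bb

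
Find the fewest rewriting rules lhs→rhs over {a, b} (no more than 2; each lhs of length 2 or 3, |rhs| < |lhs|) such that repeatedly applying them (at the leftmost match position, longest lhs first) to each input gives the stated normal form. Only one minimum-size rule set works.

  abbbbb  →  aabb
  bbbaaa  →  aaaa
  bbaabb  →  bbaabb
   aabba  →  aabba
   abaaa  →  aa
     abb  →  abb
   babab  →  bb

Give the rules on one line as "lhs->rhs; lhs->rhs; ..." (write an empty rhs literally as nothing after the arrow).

  | abbbbb => aabb
  | bbbaaa => aaaa
  | bbaabb
  | aabba

aba->; bbb->a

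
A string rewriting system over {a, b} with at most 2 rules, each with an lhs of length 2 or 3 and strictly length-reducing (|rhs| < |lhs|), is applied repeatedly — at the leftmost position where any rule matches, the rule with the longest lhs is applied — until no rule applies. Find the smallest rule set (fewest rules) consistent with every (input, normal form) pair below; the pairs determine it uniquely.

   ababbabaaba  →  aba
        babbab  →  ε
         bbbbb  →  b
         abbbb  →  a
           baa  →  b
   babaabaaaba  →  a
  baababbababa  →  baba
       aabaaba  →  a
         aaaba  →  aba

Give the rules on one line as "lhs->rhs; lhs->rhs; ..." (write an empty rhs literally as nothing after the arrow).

  | ababbabaaba => abaabaaba => abbaaba => aaaba => aba
  | babbab => baab => bb => ε
  | bbbbb => bbb => b
  | abbbb => abb => a

aa->; bb->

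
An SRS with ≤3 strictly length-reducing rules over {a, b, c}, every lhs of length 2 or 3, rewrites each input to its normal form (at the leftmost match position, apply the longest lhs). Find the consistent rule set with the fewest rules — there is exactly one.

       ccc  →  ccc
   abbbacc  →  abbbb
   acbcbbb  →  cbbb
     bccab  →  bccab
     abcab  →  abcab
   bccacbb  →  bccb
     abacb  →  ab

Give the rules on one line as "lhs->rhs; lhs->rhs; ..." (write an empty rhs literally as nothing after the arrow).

acb->; acc->b

  | ccc
  | abbbacc => abbbb
  | acbcbbb => cbbb
  | bccab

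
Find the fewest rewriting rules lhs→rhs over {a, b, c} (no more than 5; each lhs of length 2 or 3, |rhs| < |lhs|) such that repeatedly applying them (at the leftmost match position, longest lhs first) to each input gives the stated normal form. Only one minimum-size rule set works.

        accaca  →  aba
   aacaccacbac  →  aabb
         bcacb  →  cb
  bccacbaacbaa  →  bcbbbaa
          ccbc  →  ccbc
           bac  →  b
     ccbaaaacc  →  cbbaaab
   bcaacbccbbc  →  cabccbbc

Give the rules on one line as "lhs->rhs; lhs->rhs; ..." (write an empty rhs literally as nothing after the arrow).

  | accaca => abaca => aba
  | aacaccacbac => aaccacbac => aabacbac => aabbac => aabb
  | bcacb => cacb => cb
  | bccacbaacbaa => bccbaacbaa => bcbbacbaa => bcbbbaa

ac->; acc->ab; bca->ca; cba->bb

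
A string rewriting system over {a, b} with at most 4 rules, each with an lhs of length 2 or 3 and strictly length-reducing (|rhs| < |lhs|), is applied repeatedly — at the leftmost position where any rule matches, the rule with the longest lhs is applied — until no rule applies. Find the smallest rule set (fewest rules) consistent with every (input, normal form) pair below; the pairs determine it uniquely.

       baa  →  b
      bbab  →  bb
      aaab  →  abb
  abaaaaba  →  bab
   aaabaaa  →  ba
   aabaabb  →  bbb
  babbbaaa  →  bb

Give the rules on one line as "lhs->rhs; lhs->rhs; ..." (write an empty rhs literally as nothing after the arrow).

aa->; aaa->ab; aba->b; bba->b

  | baa => b
  | bbab => bb
  | aaab => abb
  | abaaaaba => baaaba => babba => bab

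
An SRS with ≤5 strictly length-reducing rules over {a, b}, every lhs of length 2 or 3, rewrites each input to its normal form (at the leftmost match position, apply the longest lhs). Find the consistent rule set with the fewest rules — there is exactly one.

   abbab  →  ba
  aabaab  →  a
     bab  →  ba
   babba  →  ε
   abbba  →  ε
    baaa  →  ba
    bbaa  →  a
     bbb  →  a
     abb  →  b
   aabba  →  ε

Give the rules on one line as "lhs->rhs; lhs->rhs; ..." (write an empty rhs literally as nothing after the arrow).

aa->; ab->a; abb->b; bb->a

  | abbab => bab => ba
  | aabaab => baab => bb => a
  | bab => ba
  | babba => bba => aa => ε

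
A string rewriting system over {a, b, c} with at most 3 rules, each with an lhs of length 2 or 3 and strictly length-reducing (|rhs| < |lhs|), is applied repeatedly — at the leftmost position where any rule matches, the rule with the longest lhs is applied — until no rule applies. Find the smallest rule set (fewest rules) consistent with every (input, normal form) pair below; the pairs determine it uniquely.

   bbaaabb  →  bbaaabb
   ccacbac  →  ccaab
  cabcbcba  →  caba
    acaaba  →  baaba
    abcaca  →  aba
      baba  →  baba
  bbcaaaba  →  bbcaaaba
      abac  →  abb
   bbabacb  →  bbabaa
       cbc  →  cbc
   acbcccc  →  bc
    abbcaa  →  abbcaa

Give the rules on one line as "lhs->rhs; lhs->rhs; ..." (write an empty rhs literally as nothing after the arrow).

abc->a; ac->b; acb->aa

  | bbaaabb
  | ccacbac => ccaaac => ccaab
  | cabcbcba => cabcba => caba
  | acaaba => baaba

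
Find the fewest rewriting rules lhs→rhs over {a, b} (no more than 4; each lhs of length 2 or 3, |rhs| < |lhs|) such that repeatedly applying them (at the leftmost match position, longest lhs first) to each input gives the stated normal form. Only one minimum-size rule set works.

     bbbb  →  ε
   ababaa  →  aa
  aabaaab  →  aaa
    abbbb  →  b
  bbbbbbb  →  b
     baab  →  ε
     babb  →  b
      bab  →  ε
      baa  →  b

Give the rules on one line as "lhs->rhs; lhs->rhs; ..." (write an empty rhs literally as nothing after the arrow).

  | bbbb => bb => ε
  | ababaa => abaa => aa
  | aabaaab => aaaab => aaa
  | abbbb => bbb => b

ab->; ba->b; bb->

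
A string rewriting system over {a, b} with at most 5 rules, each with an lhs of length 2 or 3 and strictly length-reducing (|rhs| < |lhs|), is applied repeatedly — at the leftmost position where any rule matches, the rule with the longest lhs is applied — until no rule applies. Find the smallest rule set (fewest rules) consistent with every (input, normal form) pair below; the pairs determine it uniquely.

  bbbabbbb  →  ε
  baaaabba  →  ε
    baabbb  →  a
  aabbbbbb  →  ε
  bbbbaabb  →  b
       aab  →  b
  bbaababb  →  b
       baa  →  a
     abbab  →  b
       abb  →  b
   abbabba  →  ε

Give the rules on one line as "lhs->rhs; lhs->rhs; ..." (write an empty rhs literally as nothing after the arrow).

  | bbbabbbb => ababbbb => abbbb => bbb => ab => ε
  | baaaabba => aaabba => abba => ba => ε
  | baabbb => abbb => bb => a
  | aabbbbbb => bbbbbb => abbbb => bbb => ab => ε

aa->; ab->; ba->; bb->a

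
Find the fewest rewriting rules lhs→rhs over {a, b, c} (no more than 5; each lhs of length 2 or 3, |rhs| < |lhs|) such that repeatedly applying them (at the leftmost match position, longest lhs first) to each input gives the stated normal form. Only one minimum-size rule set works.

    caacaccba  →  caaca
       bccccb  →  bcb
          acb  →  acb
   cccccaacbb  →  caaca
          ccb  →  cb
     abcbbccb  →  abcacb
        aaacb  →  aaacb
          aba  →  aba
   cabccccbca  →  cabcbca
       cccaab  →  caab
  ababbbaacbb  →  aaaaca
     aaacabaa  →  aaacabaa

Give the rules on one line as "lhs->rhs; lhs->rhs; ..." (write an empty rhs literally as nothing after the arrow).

bab->; bb->a; cba->; cc->c

  | caacaccba => caacacba => caaca
  | bccccb => bcccb => bccb => bcb
  | acb
  | cccccaacbb => ccccaacbb => cccaacbb => ccaacbb => caacbb => caaca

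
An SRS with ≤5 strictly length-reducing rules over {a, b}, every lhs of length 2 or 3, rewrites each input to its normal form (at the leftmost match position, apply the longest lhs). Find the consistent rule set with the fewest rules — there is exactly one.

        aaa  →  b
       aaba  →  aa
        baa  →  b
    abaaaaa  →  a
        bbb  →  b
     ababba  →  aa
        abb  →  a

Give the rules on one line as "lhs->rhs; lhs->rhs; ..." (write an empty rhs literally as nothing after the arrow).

aaa->b; ba->; baa->b; bb->

  | aaa => b
  | aaba => aa
  | baa => b
  | abaaaaa => abaaa => aba => a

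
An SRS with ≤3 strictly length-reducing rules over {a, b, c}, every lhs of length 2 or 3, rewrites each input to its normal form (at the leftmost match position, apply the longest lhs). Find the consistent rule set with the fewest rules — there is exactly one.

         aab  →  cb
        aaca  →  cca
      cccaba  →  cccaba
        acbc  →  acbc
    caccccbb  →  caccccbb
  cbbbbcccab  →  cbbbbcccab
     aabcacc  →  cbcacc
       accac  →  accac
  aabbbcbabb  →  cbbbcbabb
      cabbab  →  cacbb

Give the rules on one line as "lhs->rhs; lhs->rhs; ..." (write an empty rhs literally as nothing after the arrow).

aa->c; bba->cb

  | aab => cb
  | aaca => cca
  | cccaba
  | acbc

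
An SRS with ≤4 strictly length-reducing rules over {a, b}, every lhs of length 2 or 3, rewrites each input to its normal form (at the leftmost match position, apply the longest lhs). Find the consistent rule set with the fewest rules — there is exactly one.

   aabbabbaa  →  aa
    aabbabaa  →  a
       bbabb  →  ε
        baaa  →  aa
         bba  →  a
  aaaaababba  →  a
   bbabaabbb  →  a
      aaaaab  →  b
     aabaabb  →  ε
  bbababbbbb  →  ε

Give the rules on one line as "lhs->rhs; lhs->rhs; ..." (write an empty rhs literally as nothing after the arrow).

  | aabbabbaa => abbabbaa => bbabbaa => abbaa => bbaa => aa
  | aabbabaa => abbabaa => bbabaa => abaa => baa => a
  | bbabb => abb => bb => ε
  | baaa => aa

ab->b; ba->; bb->; bbb->a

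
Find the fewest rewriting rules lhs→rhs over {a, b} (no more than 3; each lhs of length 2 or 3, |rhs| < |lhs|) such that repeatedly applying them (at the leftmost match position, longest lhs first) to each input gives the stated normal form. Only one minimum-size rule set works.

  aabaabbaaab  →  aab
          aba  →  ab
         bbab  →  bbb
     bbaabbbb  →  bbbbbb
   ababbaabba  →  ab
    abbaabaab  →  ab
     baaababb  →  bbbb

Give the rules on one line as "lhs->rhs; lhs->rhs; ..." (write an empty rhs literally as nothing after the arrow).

  | aabaabbaaab => aababbaaab => aabbbaaab => aabbaaab => aabaaab => aabaab => aabab => aabb => aab
  | aba => ab
  | bbab => bbb
  | bbaabbbb => bbabbbb => bbbbbb

abb->ab; ba->b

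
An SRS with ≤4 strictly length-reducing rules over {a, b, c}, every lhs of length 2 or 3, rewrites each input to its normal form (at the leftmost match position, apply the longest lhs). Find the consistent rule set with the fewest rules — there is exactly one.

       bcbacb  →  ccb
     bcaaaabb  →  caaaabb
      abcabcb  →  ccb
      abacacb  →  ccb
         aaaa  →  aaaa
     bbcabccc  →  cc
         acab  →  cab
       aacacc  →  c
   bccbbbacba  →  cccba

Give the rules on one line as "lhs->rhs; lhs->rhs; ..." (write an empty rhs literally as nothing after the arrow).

ac->c; acc->; bc->c

  | bcbacb => cbacb => cbcb => ccb
  | bcaaaabb => caaaabb
  | abcabcb => acabcb => cabcb => cacb => ccb
  | abacacb => abcacb => acacb => cacb => ccb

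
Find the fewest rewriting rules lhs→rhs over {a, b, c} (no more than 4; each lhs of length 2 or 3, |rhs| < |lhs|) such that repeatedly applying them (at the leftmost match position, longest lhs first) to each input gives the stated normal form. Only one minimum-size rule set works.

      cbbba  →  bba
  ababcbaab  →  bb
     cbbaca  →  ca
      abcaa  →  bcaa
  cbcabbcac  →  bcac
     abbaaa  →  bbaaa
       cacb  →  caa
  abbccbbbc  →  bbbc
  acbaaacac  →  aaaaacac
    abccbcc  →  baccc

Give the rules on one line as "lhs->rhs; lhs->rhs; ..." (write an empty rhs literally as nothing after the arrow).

ab->b; aba->; cb->a; ccb->ac

  | cbbba => abba => bba
  | ababcbaab => bcbaab => baaab => baab => bab => bb
  | cbbaca => abaca => ca
  | abcaa => bcaa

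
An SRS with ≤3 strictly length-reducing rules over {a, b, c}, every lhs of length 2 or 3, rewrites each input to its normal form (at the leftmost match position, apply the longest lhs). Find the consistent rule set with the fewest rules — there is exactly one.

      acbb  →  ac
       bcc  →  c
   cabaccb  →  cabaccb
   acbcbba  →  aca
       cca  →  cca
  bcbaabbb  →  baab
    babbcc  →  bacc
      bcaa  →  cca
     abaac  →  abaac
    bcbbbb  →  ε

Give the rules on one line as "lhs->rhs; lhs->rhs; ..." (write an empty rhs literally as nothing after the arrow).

  | acbb => ac
  | bcc => c
  | cabaccb
  | acbcbba => acbba => aca

bb->; bc->; bca->cc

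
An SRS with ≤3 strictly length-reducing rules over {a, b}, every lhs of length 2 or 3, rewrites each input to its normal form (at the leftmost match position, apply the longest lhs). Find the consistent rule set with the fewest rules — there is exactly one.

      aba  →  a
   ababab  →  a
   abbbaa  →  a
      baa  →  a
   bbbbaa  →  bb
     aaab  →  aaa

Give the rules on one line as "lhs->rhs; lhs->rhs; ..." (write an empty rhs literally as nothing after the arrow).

  | aba => ab => a
  | ababab => abbab => abab => abb => ab => a
  | abbbaa => abbaa => abaa => aba => ab => a
  | baa => a

ab->a; aba->ab; ba->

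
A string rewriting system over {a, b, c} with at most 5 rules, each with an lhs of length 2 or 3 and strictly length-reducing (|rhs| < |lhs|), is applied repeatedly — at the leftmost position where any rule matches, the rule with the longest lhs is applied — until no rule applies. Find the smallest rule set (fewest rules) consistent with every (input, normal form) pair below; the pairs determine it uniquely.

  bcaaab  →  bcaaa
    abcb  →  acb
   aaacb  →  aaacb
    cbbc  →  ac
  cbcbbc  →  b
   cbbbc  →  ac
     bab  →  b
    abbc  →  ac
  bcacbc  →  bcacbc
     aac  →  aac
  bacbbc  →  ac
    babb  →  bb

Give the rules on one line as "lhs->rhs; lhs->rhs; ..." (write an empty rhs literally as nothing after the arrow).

ab->a; ba->; cbb->a; cc->b

  | bcaaab => bcaaa
  | abcb => acb
  | aaacb
  | cbbc => ac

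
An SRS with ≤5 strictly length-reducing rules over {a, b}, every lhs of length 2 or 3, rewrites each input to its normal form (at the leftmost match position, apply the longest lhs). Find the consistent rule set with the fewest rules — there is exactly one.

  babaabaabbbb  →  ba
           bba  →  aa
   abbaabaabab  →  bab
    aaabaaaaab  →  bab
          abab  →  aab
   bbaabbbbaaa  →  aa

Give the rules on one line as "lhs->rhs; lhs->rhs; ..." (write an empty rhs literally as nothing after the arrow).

  | babaabaabbbb => baaabaabbbb => baabaabbbb => babaabbbb => baaabbbb => baabbbb => babbbb => baabb => babb => baa => ba
  | bba => aa
  | abbaabaabab => aaaabaabab => abaabab => aaabab => bab
  | aaabaaaaab => baaaaab => baaaab => baaab => baab => bab

aaa->; aba->aa; baa->ba; bb->a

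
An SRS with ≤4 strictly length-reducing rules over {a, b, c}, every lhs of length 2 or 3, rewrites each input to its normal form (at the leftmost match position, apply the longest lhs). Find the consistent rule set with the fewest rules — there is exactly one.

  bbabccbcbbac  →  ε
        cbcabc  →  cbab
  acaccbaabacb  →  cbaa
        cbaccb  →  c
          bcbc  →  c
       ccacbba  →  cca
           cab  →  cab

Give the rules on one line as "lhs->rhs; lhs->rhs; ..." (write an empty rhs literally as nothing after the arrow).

  | bbabccbcbbac => abccbcbbac => abcbcbbac => abbcbbac => acbbac => bbac => ac => ε
  | cbcabc => cbabc => cbab
  | acaccbaabacb => accbaabacb => cbaabacb => cbaabb => cbaa
  | cbaccb => cbcb => cbb => c

ac->; bb->; bc->b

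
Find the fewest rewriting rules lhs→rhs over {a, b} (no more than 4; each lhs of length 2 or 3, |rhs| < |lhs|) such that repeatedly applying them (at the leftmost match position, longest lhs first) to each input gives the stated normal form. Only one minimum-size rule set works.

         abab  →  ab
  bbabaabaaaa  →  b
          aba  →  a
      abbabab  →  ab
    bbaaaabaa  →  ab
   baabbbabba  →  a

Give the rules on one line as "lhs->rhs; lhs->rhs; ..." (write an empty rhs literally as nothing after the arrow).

aa->b; aba->a; ba->a; baa->ab

  | abab => ab
  | bbabaabaaaa => babaabaaaa => abaabaaaa => aabaaaa => bbaaaa => babaa => abaa => aa => b
  | aba => a
  | abbabab => ababab => abab => ab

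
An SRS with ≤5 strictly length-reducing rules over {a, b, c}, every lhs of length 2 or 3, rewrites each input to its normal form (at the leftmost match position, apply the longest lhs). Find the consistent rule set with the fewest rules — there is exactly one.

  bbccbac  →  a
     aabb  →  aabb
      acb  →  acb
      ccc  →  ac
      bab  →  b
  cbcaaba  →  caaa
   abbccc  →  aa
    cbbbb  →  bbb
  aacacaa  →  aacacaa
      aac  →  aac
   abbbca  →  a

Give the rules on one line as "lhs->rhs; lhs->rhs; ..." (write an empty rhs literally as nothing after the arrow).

  | bbccbac => bacbac => cbac => cc => a
  | aabb
  | acb
  | ccc => ac

ba->; bc->a; cbb->b; cc->a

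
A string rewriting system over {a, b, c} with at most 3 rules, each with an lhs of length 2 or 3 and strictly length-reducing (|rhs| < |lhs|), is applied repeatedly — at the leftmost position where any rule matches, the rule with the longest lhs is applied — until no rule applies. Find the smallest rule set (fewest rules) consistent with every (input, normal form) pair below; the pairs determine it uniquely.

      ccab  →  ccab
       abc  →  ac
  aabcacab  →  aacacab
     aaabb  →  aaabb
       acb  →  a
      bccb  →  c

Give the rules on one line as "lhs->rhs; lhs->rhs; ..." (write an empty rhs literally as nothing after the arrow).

bc->c; cb->

  | ccab
  | abc => ac
  | aabcacab => aacacab
  | aaabb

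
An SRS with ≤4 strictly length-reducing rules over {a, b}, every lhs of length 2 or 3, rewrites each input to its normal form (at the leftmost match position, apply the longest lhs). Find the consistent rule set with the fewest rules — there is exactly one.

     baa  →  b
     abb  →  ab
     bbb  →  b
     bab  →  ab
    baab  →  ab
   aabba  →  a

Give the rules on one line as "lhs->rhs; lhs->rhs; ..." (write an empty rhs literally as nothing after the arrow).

aba->; ba->b; bab->ab; bb->b

  | baa => ba => b
  | abb => ab
  | bbb => bb => b
  | bab => ab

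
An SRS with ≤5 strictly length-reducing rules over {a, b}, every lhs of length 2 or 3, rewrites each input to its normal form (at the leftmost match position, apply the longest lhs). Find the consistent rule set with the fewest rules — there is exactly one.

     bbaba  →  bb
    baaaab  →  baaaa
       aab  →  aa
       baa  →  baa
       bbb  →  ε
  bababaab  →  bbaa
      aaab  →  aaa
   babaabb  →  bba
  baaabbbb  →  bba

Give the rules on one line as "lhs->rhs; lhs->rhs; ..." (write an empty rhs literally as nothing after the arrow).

ab->a; aba->; abb->ba; bbb->

  | bbaba => bb
  | baaaab => baaaa
  | aab => aa
  | baa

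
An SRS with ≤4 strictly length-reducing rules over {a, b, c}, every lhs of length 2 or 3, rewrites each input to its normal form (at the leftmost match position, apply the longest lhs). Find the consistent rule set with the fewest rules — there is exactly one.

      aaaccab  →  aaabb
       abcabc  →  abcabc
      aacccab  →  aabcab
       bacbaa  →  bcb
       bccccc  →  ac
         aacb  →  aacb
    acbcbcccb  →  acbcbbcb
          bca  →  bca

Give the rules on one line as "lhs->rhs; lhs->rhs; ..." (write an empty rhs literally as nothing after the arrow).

ba->b; bbb->a; cc->b

  | aaaccab => aaabab => aaabb
  | abcabc
  | aacccab => aabcab
  | bacbaa => bcbaa => bcba => bcb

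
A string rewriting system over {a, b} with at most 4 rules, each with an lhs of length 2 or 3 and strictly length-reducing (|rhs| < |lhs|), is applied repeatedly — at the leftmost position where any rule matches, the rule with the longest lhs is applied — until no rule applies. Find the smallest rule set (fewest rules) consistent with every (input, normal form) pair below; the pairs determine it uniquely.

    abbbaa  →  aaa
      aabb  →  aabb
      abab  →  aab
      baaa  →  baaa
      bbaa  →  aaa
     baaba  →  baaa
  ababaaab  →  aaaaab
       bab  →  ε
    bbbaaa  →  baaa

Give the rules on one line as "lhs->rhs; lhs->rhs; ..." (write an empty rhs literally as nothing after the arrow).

aba->aa; bab->; bba->aa; bbb->b

  | abbbaa => abaa => aaa
  | aabb
  | abab => aab
  | baaa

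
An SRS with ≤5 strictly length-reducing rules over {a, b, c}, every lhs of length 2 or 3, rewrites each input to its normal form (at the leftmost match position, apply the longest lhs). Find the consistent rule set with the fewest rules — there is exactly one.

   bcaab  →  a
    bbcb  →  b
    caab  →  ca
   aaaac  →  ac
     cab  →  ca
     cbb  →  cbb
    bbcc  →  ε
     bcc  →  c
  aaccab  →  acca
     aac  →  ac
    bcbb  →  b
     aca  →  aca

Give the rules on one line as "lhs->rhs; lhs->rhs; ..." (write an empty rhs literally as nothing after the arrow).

aa->a; ab->a; bc->; bcb->

  | bcaab => aab => ab => a
  | bbcb => b
  | caab => cab => ca
  | aaaac => aaac => aac => ac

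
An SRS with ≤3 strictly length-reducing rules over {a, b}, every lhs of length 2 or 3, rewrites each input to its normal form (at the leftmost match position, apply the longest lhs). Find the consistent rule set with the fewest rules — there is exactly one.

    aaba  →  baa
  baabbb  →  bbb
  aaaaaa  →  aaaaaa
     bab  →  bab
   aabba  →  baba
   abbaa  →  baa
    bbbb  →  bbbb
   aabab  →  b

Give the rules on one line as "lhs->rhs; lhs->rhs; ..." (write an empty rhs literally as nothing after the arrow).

  | aaba => baa
  | baabbb => bbabb => bbb
  | aaaaaa
  | bab

aab->ba; abb->b; bba->b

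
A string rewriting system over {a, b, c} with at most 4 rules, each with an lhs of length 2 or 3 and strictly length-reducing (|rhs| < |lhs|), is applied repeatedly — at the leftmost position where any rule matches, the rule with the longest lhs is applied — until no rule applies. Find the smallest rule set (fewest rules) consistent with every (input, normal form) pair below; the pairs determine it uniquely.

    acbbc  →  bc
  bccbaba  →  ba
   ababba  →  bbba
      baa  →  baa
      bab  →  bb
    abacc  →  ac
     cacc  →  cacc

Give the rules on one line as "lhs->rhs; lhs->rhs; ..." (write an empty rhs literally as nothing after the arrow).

  | acbbc => abc => bc
  | bccbaba => bcaba => bcba => ba
  | ababba => babba => bbba
  | baa

ab->b; bac->a; cb->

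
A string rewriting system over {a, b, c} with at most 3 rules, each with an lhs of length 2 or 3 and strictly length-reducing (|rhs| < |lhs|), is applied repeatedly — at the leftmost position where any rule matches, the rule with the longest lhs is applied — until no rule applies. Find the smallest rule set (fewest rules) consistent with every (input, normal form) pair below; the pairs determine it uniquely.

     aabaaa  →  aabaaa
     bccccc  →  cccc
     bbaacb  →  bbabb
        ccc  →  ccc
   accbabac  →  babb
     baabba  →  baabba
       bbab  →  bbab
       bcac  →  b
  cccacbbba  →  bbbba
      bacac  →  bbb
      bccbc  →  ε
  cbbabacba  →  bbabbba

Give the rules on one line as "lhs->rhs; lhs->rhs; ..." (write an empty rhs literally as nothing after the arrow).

ac->b; bc->; cb->b

  | aabaaa
  | bccccc => cccc
  | bbaacb => bbabb
  | ccc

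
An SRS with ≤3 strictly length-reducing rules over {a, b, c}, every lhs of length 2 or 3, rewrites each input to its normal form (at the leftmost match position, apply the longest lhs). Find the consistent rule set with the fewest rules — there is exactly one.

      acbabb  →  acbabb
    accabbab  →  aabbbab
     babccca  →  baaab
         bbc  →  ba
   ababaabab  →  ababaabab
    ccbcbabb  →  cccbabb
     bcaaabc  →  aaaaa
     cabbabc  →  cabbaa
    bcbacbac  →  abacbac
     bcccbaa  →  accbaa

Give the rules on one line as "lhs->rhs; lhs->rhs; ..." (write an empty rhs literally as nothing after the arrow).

  | acbabb
  | accabbab => aabbbab
  | babccca => baacca => baaab
  | bbc => ba

bc->a; cbc->cc; cca->ab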